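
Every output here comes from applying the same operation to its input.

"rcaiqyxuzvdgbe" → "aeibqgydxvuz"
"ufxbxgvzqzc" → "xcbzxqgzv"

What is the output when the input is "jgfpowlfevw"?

In each case the input is transformed by: delete the first 2 characters, then take characters alternately from the front and the back (1st, last, 2nd, 2nd-last, ...).
On "jgfpowlfevw": the first step gives "fpowlfevw", and the second then gives "fwpvoewfl".

fwpvoewfl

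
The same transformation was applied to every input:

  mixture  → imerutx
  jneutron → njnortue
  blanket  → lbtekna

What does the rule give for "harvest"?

Looking at the pairs, the operation is to reverse the string, then move the last 2 characters to the front (rotate right by 2).
Starting from "harvest": after the first operation, "tsevrah"; after the second, "ahtsevr".

ahtsevr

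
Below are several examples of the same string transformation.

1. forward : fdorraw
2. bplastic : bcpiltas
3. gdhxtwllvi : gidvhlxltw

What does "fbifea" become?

The transformation: take characters alternately from the front and the back (1st, last, 2nd, 2nd-last, ...).
On "fbifea" that produces "fabeif".

fabeif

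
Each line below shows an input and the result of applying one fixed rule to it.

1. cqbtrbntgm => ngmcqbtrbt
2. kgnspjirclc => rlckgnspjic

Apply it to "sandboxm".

Rule — move the last 3 characters to the front (rotate right by 3), then swap the first and last characters.
Working it through for "sandboxm": intermediate "oxmsandb", final "bxmsando".

bxmsando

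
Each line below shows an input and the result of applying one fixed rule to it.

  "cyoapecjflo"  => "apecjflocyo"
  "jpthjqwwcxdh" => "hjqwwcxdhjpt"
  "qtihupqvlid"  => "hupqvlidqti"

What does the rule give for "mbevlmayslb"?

vlmayslbmbe

Looking at the pairs, the operation is to move the first 3 characters to the end (rotate left by 3).
Doing the same to "mbevlmayslb": "vlmayslbmbe".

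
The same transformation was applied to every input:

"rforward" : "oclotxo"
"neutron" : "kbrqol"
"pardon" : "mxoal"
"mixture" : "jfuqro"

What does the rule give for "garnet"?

The rule is to shift every letter 3 places backward in the alphabet (wrapping around), then delete the last character.
On "garnet": the first step gives "dxokbq", and the second then gives "dxokb".

dxokb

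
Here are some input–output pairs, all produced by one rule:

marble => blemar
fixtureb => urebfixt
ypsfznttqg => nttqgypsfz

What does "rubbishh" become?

ishhrubb

The transformation: swap the front and back halves of the string.
So "rubbishh" becomes "ishhrubb".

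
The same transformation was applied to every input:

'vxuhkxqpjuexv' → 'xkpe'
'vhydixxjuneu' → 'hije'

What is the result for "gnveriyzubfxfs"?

nrzfs

In each case the input is transformed by: keep one character in every 3, starting at position 2 (positions 2nd, 5th, 8th, ...).
So "gnveriyzubfxfs" becomes "nrzfs".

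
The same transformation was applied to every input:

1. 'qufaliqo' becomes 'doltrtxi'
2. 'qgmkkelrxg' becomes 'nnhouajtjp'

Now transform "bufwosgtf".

zrvjwiexi

The transformation: move the first 3 characters to the end (rotate left by 3), then shift every letter 3 places forward in the alphabet (wrapping around).
On "bufwosgtf": the first step gives "wosgtfbuf", and the second then gives "zrvjwiexi".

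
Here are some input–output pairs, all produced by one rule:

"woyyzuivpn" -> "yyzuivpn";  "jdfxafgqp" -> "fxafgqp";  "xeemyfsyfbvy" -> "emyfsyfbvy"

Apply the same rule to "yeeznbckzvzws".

In each case the input is transformed by: delete the first 2 characters.
Applying that to "yeeznbckzvzws" gives "eznbckzvzws".

eznbckzvzws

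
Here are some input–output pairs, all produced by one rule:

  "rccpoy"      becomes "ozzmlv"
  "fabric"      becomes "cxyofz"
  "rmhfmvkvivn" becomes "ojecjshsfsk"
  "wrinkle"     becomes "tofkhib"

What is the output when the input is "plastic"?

mixpqfz

The rule is to shift every letter 3 places backward in the alphabet (wrapping around).
For "plastic" the result is "mixpqfz".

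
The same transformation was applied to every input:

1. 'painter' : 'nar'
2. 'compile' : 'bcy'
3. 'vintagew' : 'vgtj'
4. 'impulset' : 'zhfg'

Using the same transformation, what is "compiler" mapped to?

Each output is the input with this applied: shift every letter 13 places forward in the alphabet (wrapping around) — i.e. ROT13, then keep every other character starting from the second (positions 2nd, 4th, 6th, ...).
Applying both steps to "compiler": "pbzcvyre", then "bcye".

bcye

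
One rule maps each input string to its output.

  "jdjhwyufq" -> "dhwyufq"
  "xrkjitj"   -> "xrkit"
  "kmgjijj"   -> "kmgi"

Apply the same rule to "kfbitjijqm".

What's happening: remove every "j".
For "kfbitjijqm" the result is "kfbitiqm".

kfbitiqm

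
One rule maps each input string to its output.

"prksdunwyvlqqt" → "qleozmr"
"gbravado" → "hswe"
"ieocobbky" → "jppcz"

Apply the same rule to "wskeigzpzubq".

xljaac

The pattern: shift every letter 1 place forward in the alphabet (wrapping around), then keep every other character starting from the first (positions 1st, 3rd, 5th, ...).
For "wskeigzpzubq", step one produces "xtlfjhaqavcr"; step two turns that into "xljaac".
(Check on "ieocobbky": → "jfpdpcclz" → "jppcz" ✓)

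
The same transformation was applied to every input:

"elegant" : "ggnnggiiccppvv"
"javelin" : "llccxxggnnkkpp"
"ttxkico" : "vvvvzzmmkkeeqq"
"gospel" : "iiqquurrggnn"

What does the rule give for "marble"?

ooccttddnngg

The pattern: shift every letter 2 places forward in the alphabet (wrapping around), then double every character.
"marble" → "ooccttddnngg".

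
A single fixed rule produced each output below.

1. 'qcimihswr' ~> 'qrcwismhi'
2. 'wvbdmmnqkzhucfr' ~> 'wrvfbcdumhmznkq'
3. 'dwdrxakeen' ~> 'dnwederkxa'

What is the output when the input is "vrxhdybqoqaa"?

Looking at the pairs, the operation is to take characters alternately from the front and the back (1st, last, 2nd, 2nd-last, ...).
For "vrxhdybqoqaa" the result is "varaxqhodqyb".

varaxqhodqyb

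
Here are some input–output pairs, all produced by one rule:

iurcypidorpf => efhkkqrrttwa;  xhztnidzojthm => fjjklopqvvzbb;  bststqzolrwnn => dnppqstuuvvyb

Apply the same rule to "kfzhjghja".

chijjllmb

The pattern: sort the characters into alphabetical order, then shift every letter 2 places forward in the alphabet (wrapping around).
Applying that to "kfzhjghja" gives "chijjllmb".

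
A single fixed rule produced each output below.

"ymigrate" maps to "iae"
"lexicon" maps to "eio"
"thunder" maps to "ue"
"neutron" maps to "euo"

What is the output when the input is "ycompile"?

oie

Looking at the pairs, the operation is to keep only the vowels.
Doing the same to "ycompile": "oie".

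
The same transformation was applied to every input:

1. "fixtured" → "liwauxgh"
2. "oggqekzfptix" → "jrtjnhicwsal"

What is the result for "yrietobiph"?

ubhlrwleks

Each output is the input with this applied: swap each adjacent pair of characters (1↔2, 3↔4, ...), then shift every letter 3 places forward in the alphabet (wrapping around).
"yrietobiph" → "ryeiotibhp" → "ubhlrwleks".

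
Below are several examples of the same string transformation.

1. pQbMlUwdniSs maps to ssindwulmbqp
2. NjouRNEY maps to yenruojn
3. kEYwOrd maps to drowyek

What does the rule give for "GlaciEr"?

The transformation: reverse the string, then convert every letter to lowercase.
On "GlaciEr": the first step gives "rEicalG", and the second then gives "reicalg".

reicalg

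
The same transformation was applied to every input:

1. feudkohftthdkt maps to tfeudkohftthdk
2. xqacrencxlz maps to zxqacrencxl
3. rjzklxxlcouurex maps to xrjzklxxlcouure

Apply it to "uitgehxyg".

What's happening: move the last character to the front.
Doing the same to "uitgehxyg": "guitgehxy".

guitgehxy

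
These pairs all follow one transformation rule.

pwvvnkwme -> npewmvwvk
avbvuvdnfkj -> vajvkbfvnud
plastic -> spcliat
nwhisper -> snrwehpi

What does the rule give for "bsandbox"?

dbxsoabn

The rule is to take characters alternately from the front and the back (1st, last, 2nd, 2nd-last, ...), then move the last character to the front.
"bsandbox" → "bxsoabnd" → "dbxsoabn".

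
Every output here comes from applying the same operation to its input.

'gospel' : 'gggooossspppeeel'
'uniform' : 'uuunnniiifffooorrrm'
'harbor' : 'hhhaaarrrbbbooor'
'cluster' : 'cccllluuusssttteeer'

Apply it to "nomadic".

Rule — repeat every character 3 times, then delete the last 2 characters.
Applying both steps to "nomadic": "nnnooommmaaadddiiiccc", then "nnnooommmaaadddiiic".

nnnooommmaaadddiiic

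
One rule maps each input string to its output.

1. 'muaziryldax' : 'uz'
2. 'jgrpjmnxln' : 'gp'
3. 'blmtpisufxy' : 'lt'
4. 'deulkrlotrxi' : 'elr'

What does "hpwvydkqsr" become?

What's happening: keep every other character starting from the second (positions 2nd, 4th, 6th, ...), then delete the last 3 characters.
Starting from "hpwvydkqsr": after the first operation, "pvdqr"; after the second, "pv".

pv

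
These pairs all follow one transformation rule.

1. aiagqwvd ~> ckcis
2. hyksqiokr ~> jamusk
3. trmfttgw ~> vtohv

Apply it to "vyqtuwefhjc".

Each output is the input with this applied: delete the last 3 characters, then shift every letter 2 places forward in the alphabet (wrapping around).
Applying that to "vyqtuwefhjc" gives "xasvwygh".

xasvwygh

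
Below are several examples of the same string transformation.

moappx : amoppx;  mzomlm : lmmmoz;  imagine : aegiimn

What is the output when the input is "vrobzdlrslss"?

The rule is to sort the characters into alphabetical order.
On "vrobzdlrslss" that produces "bdllorrsssvz".

bdllorrsssvz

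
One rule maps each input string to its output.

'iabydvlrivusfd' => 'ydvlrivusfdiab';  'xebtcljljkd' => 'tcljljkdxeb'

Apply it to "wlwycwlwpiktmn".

What's happening: move the first 3 characters to the end (rotate left by 3).
For "wlwycwlwpiktmn" the result is "ycwlwpiktmnwlw".

ycwlwpiktmnwlw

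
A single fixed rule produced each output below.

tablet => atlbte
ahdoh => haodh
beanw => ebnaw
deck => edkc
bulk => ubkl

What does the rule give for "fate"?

Each output is the input with this applied: swap each adjacent pair of characters (1↔2, 3↔4, ...).
For "fate" the result is "afet".

afet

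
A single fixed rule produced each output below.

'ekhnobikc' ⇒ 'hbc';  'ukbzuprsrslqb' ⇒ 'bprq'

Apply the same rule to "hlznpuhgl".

What's happening: keep one character in every 3, starting at position 3 (positions 3rd, 6th, 9th, ...).
Applying that to "hlznpuhgl" gives "zul".

zul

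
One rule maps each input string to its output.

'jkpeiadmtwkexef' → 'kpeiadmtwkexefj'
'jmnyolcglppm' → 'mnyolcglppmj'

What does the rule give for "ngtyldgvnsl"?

Each output is the input with this applied: move the first character to the end.
For "ngtyldgvnsl" the result is "gtyldgvnsln".

gtyldgvnsln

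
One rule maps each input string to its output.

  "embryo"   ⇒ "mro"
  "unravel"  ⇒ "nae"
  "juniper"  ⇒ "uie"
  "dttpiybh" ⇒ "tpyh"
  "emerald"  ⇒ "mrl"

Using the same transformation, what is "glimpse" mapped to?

The rule is to keep every other character starting from the second (positions 2nd, 4th, 6th, ...).
Applying that to "glimpse" gives "lms".

lms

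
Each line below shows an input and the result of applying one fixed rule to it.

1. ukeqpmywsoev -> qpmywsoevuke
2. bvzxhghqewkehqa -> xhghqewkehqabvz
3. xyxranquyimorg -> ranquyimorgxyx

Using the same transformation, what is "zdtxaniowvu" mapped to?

xaniowvuzdt

Looking at the pairs, the operation is to move the first 3 characters to the end (rotate left by 3).
On "zdtxaniowvu" that produces "xaniowvuzdt".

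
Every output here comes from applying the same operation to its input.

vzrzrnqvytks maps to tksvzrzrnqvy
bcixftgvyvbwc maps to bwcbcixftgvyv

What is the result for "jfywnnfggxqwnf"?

wnfjfywnnfggxq

The transformation: move the last 3 characters to the front (rotate right by 3).
Doing the same to "jfywnnfggxqwnf": "wnfjfywnnfggxq".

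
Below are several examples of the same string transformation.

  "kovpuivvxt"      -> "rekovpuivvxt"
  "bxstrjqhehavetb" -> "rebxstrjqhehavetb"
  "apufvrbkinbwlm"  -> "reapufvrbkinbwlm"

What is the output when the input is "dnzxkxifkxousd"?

Looking at the pairs, the operation is to prepend "re".
"dnzxkxifkxousd" → "rednzxkxifkxousd".

rednzxkxifkxousd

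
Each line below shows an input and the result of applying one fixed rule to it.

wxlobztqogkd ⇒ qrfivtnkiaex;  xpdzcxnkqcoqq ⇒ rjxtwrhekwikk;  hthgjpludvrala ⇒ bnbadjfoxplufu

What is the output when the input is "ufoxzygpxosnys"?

ozirtsajrimhsm

The pattern: shift every letter 6 places backward in the alphabet (wrapping around).
Applying that to "ufoxzygpxosnys" gives "ozirtsajrimhsm".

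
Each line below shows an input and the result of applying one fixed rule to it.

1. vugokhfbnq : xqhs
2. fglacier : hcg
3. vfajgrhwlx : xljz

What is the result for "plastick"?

The pattern: shift every letter 2 places forward in the alphabet (wrapping around), then keep one character in every 3, starting at position 1 (positions 1st, 4th, 7th, ...).
Applying both steps to "plastick": "rncuvkem", then "rue".

rue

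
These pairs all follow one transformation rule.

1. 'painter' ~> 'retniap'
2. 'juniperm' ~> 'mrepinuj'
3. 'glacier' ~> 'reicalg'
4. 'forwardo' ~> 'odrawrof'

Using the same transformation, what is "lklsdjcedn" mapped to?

ndecjdslkl

Looking at the pairs, the operation is to reverse the string.
On "lklsdjcedn" that produces "ndecjdslkl".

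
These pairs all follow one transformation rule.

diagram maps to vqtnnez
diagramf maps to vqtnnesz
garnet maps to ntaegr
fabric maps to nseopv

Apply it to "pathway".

ncugnjl

Looking at the pairs, the operation is to swap each adjacent pair of characters (1↔2, 3↔4, ...), then shift every letter 13 places forward in the alphabet (wrapping around) — i.e. ROT13.
Applying both steps to "pathway": "aphtawy", then "ncugnjl".
(Check on "diagramf": → "idgaarfm" → "vqtnnesz" ✓)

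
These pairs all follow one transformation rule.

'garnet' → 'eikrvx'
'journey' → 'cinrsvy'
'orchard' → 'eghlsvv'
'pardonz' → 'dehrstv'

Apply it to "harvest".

The pattern: shift every letter 4 places forward in the alphabet (wrapping around), then sort the characters into alphabetical order.
Applying both steps to "harvest": "levziwx", then "eilvwxz".

eilvwxz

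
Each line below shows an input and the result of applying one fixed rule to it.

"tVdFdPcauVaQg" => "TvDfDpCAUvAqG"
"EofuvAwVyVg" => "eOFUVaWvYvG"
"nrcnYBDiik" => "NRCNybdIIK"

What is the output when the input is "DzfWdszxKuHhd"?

dZFwDSZXkUhHD

The transformation: flip the case of every letter.
"DzfWdszxKuHhd" → "dZFwDSZXkUhHD".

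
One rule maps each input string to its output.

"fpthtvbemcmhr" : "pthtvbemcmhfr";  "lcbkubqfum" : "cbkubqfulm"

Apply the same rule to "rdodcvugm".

In each case the input is transformed by: swap the first and last characters, then move the first character to the end.
On "rdodcvugm": the first step gives "mdodcvugr", and the second then gives "dodcvugrm".

dodcvugrm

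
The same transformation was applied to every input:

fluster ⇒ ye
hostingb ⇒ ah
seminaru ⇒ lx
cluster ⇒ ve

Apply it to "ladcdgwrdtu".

The pattern: shift every letter 7 places backward in the alphabet (wrapping around), then keep only the first 2 characters.
Starting from "ladcdgwrdtu": after the first operation, "etwvwzpkwmn"; after the second, "et".
(Check on "fluster": → "yenlmxk" → "ye" ✓)

et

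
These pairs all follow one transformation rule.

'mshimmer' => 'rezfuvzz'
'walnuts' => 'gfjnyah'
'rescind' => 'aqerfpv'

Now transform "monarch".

Each output is the input with this applied: shift every letter 13 places forward in the alphabet (wrapping around) — i.e. ROT13, then move the last 2 characters to the front (rotate right by 2).
On "monarch": the first step gives "zbanepu", and the second then gives "puzbane".

puzbane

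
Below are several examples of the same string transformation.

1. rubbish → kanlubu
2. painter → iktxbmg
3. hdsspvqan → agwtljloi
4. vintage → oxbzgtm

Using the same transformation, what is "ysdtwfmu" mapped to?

rnlfwymp

The transformation: shift every letter 7 places backward in the alphabet (wrapping around), then take characters alternately from the front and the back (1st, last, 2nd, 2nd-last, ...).
For "ysdtwfmu", step one produces "rlwmpyfn"; step two turns that into "rnlfwymp".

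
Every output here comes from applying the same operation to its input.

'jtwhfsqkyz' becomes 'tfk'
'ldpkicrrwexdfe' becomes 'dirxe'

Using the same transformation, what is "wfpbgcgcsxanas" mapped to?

fgcas

The transformation: keep one character in every 3, starting at position 2 (positions 2nd, 5th, 8th, ...).
So "wfpbgcgcsxanas" becomes "fgcas".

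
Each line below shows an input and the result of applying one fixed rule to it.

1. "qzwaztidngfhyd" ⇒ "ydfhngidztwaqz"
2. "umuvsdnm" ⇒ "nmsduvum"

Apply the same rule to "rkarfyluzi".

Rule — swap each adjacent pair of characters (1↔2, 3↔4, ...), then reverse the string.
On "rkarfyluzi" that produces "zilufyarrk".

zilufyarrk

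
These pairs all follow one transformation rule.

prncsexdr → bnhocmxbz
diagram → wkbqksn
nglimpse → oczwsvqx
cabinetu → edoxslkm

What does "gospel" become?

vozcyq

The rule is to shift every letter 10 places forward in the alphabet (wrapping around), then reverse the string.
"gospel" → "qyczov" → "vozcyq".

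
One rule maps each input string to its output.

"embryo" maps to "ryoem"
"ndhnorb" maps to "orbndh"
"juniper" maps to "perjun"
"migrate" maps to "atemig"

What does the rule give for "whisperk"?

erkwhis

What's happening: move the last 3 characters to the front (rotate right by 3), then delete the last character.
On "whisperk" that produces "erkwhis".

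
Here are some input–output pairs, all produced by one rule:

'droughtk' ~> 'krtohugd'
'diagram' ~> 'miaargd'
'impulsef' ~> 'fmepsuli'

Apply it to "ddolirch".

hdcorlid

The transformation: take characters alternately from the front and the back (1st, last, 2nd, 2nd-last, ...), then move the first character to the end.
Working it through for "ddolirch": intermediate "dhdcorli", final "hdcorlid".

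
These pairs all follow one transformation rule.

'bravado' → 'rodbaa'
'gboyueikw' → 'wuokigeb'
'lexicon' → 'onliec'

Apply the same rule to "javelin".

nljiea

Rule — sort the characters into reverse alphabetical order, then delete the first character.
Applying both steps to "javelin": "vnljiea", then "nljiea".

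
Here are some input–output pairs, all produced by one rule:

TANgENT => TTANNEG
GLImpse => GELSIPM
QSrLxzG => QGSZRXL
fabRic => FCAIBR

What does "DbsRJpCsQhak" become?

Rule — take characters alternately from the front and the back (1st, last, 2nd, 2nd-last, ...), then convert every letter to uppercase.
For "DbsRJpCsQhak", step one produces "DkbashRQJspC"; step two turns that into "DKBASHRQJSPC".

DKBASHRQJSPC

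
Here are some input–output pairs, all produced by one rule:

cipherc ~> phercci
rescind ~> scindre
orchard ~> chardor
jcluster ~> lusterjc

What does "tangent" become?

ngentta

The transformation: move the first 2 characters to the end (rotate left by 2).
On "tangent" that produces "ngentta".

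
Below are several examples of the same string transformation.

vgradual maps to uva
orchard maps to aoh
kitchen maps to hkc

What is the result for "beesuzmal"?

mbs

What's happening: move the last 3 characters to the front (rotate right by 3), then keep one character in every 3, starting at position 1 (positions 1st, 4th, 7th, ...).
"beesuzmal" → "malbeesuz" → "mbs".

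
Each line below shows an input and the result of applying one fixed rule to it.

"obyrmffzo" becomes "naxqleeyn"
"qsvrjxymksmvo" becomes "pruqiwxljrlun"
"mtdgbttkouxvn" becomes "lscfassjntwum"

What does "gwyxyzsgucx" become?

fvxwxyrftbw

Rule — shift every letter 1 place backward in the alphabet (wrapping around).
Applying that to "gwyxyzsgucx" gives "fvxwxyrftbw".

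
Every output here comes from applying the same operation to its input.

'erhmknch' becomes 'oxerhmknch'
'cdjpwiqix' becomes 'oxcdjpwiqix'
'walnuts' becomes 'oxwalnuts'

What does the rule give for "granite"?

Each output is the input with this applied: prepend "ox".
So "granite" becomes "oxgranite".

oxgranite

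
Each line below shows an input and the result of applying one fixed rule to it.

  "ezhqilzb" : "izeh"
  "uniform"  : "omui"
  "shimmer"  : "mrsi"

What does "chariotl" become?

itca

The rule is to keep every other character starting from the first (positions 1st, 3rd, 5th, ...), then move the last 2 characters to the front (rotate right by 2).
"chariotl" → "cait" → "itca".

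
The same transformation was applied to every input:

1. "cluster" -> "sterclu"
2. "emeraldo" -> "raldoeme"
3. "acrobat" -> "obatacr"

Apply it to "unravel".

avelunr

Looking at the pairs, the operation is to move the first 3 characters to the end (rotate left by 3).
For "unravel" the result is "avelunr".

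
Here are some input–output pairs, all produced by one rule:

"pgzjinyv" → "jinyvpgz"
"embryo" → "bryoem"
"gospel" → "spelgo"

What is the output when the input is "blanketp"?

nketpbla

The pattern: move the last character to the front, then swap the front and back halves of the string.
On "blanketp": the first step gives "pblanket", and the second then gives "nketpbla".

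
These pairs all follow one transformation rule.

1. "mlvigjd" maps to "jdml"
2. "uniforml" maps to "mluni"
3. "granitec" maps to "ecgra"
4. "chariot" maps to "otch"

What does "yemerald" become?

ldyem

The rule is to move the last 2 characters to the front (rotate right by 2), then delete the last 3 characters.
"yemerald" → "ldyemera" → "ldyem".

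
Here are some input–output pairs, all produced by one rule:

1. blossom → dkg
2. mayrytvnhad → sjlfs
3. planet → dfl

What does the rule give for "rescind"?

Looking at the pairs, the operation is to shift every letter 8 places backward in the alphabet (wrapping around), then keep every other character starting from the second (positions 2nd, 4th, 6th, ...).
Starting from "rescind": after the first operation, "jwkuafv"; after the second, "wuf".

wuf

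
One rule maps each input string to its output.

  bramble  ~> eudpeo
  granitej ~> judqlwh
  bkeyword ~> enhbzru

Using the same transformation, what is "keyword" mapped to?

The rule is to delete the last character, then shift every letter 3 places forward in the alphabet (wrapping around).
For "keyword", step one produces "keywor"; step two turns that into "nhbzru".
(Check on "granitej": → "granite" → "judqlwh" ✓)

nhbzru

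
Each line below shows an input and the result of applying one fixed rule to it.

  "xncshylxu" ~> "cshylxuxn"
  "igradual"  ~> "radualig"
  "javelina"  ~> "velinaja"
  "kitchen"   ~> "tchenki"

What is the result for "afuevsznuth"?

Each output is the input with this applied: move the first 2 characters to the end (rotate left by 2).
Doing the same to "afuevsznuth": "uevsznuthaf".

uevsznuthaf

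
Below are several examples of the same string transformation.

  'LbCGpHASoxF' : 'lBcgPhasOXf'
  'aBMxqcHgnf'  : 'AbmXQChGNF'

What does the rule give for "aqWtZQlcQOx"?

What's happening: flip the case of every letter.
Applying that to "aqWtZQlcQOx" gives "AQwTzqLCqoX".

AQwTzqLCqoX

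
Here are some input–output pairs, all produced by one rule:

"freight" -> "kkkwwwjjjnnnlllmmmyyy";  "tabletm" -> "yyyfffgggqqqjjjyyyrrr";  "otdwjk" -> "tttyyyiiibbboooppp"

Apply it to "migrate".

Looking at the pairs, the operation is to shift every letter 5 places forward in the alphabet (wrapping around), then repeat every character 3 times.
On "migrate" that produces "rrrnnnlllwwwfffyyyjjj".

rrrnnnlllwwwfffyyyjjj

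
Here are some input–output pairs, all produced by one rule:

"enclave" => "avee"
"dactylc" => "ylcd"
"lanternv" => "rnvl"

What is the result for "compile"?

ilec

The pattern: move the first character to the end, then keep only the last 4 characters.
For "compile", step one produces "ompilec"; step two turns that into "ilec".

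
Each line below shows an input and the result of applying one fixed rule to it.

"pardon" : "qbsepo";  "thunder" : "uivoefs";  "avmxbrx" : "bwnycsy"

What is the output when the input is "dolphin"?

epmqijo

In each case the input is transformed by: shift every letter 1 place forward in the alphabet (wrapping around).
For "dolphin" the result is "epmqijo".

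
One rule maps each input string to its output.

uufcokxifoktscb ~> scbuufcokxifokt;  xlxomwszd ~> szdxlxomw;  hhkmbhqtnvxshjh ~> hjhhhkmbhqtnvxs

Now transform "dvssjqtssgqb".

The rule is to move the last 3 characters to the front (rotate right by 3).
Doing the same to "dvssjqtssgqb": "gqbdvssjqtss".

gqbdvssjqtss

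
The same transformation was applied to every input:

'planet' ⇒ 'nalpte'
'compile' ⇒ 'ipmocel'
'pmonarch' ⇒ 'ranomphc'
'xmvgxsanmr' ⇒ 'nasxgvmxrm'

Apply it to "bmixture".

utximber

What's happening: reverse the string, then move the first 2 characters to the end (rotate left by 2).
Starting from "bmixture": after the first operation, "erutximb"; after the second, "utximber".
(Check on "pmonarch": → "hcranomp" → "ranomphc" ✓)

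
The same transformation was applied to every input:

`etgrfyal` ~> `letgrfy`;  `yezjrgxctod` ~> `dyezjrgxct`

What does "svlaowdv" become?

vsvlaow

What's happening: move the last character to the front, then delete the last character.
Applying both steps to "svlaowdv": "vsvlaowd", then "vsvlaow".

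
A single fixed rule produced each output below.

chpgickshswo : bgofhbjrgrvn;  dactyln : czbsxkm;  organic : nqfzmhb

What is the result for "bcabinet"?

The pattern: shift every letter 1 place backward in the alphabet (wrapping around).
Applying that to "bcabinet" gives "abzahmds".

abzahmds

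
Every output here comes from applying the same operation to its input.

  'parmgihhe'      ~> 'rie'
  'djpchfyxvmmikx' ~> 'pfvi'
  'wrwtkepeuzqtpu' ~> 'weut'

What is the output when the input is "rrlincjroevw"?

The rule is to keep one character in every 3, starting at position 3 (positions 3rd, 6th, 9th, ...).
Applying that to "rrlincjroevw" gives "lcow".

lcow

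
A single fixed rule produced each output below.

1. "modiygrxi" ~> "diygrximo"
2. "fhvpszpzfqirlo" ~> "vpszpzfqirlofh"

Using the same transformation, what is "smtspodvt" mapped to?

Each output is the input with this applied: move the first 2 characters to the end (rotate left by 2).
Applying that to "smtspodvt" gives "tspodvtsm".

tspodvtsm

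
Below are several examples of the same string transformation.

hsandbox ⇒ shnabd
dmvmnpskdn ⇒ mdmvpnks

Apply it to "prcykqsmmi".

The rule is to delete the last 2 characters, then swap each adjacent pair of characters (1↔2, 3↔4, ...).
Applying both steps to "prcykqsmmi": "prcykqsm", then "rpycqkms".
(Check on "dmvmnpskdn": → "dmvmnpsk" → "mdmvpnks" ✓)

rpycqkms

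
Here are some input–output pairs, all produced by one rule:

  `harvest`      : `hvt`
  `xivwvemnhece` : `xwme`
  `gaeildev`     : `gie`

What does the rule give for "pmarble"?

In each case the input is transformed by: keep one character in every 3, starting at position 1 (positions 1st, 4th, 7th, ...).
Doing the same to "pmarble": "pre".

pre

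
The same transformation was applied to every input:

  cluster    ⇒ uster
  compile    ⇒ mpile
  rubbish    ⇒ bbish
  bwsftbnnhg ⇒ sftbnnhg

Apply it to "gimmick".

mmick

In each case the input is transformed by: delete the first 2 characters.
For "gimmick" the result is "mmick".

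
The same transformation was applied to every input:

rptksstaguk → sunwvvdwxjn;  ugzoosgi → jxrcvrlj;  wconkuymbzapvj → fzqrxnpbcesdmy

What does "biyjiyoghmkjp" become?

lembbljrpkmns

The rule is to shift every letter 3 places forward in the alphabet (wrapping around), then swap each adjacent pair of characters (1↔2, 3↔4, ...).
On "biyjiyoghmkjp" that produces "lembbljrpkmns".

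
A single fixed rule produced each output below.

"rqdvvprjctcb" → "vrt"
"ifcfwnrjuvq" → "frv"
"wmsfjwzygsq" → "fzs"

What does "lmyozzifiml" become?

oim

In each case the input is transformed by: delete the first 3 characters, then keep one character in every 3, starting at position 1 (positions 1st, 4th, 7th, ...).
Working it through for "lmyozzifiml": intermediate "ozzifiml", final "oim".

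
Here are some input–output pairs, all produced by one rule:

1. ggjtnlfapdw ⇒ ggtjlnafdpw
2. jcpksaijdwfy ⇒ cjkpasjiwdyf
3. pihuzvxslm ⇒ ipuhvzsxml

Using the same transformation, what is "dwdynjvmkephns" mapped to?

wdydjnmvekhpsn

Looking at the pairs, the operation is to swap each adjacent pair of characters (1↔2, 3↔4, ...).
So "dwdynjvmkephns" becomes "wdydjnmvekhpsn".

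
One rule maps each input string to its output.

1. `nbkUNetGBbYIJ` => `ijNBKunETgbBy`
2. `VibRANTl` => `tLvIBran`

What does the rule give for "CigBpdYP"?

The rule is to move the last 2 characters to the front (rotate right by 2), then flip the case of every letter.
"CigBpdYP" → "YPCigBpd" → "ypcIGbPD".
(Check on "nbkUNetGBbYIJ": → "IJnbkUNetGBbY" → "ijNBKunETgbBy" ✓)

ypcIGbPD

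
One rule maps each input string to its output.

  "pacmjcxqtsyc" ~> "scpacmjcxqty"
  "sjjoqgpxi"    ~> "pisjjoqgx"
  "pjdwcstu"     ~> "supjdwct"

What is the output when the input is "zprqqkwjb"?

wbzprqqkj

Looking at the pairs, the operation is to move the last 2 characters to the front (rotate right by 2), then swap the first and last characters.
For "zprqqkwjb", step one produces "jbzprqqkw"; step two turns that into "wbzprqqkj".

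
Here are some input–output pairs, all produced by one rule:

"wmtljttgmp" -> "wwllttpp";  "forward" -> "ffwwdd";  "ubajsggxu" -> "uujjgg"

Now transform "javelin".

The pattern: keep one character in every 3, starting at position 1 (positions 1st, 4th, 7th, ...), then double every character.
For "javelin", step one produces "jen"; step two turns that into "jjeenn".
(Check on "ubajsggxu": → "ujg" → "uujjgg" ✓)

jjeenn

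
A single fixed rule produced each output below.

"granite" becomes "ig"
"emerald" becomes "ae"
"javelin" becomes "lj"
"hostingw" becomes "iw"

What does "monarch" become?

rm

Looking at the pairs, the operation is to move the first 2 characters to the end (rotate left by 2), then keep one character in every 3, starting at position 3 (positions 3rd, 6th, 9th, ...).
Starting from "monarch": after the first operation, "narchmo"; after the second, "rm".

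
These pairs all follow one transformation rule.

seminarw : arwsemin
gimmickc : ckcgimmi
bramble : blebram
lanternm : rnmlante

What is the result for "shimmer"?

mershim

What's happening: move the last 3 characters to the front (rotate right by 3).
So "shimmer" becomes "mershim".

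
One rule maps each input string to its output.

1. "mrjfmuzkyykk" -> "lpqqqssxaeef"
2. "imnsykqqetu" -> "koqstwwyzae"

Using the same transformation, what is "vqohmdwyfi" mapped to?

jlnosuwbce

The rule is to sort the characters into alphabetical order, then shift every letter 6 places forward in the alphabet (wrapping around).
For "vqohmdwyfi" the result is "jlnosuwbce".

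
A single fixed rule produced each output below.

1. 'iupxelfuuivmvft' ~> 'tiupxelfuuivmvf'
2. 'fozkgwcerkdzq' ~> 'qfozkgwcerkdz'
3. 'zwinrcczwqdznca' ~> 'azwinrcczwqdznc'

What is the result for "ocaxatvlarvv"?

vocaxatvlarv

What's happening: move the last character to the front.
Doing the same to "ocaxatvlarvv": "vocaxatvlarv".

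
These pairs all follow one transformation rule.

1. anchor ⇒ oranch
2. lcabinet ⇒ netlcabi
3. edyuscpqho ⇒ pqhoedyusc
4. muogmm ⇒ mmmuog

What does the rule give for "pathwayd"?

Rule — swap the front and back halves of the string, then move the first character to the end.
On "pathwayd": the first step gives "waydpath", and the second then gives "aydpathw".
(Check on "anchor": → "horanc" → "oranch" ✓)

aydpathw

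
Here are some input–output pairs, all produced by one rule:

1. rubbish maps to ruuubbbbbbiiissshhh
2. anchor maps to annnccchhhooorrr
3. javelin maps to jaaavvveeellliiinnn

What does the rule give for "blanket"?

What's happening: repeat every character 3 times, then delete the first 2 characters.
Working it through for "blanket": intermediate "bbblllaaannnkkkeeettt", final "blllaaannnkkkeeettt".

blllaaannnkkkeeettt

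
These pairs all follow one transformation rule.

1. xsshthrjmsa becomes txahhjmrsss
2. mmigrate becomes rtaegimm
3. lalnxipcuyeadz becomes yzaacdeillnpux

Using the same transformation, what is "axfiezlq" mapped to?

The transformation: sort the characters into alphabetical order, then move the last 2 characters to the front (rotate right by 2).
Working it through for "axfiezlq": intermediate "aefilqxz", final "xzaefilq".

xzaefilq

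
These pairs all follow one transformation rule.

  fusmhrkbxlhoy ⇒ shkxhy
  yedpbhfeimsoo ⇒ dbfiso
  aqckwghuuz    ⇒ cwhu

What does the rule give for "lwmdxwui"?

mxu

Rule — delete the first character, then keep every other character starting from the second (positions 2nd, 4th, 6th, ...).
On "lwmdxwui": the first step gives "wmdxwui", and the second then gives "mxu".
(Check on "fusmhrkbxlhoy": → "usmhrkbxlhoy" → "shkxhy" ✓)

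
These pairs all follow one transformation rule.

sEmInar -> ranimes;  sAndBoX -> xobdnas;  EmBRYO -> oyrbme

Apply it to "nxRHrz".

The pattern: reverse the string, then convert every letter to lowercase.
Working it through for "nxRHrz": intermediate "zrHRxn", final "zrhrxn".
(Check on "sAndBoX": → "XoBdnAs" → "xobdnas" ✓)

zrhrxn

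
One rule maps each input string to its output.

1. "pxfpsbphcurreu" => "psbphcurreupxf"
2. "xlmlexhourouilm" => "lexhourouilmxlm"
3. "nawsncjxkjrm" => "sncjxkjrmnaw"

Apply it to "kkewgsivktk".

wgsivktkkke

Looking at the pairs, the operation is to move the first 3 characters to the end (rotate left by 3).
Applying that to "kkewgsivktk" gives "wgsivktkkke".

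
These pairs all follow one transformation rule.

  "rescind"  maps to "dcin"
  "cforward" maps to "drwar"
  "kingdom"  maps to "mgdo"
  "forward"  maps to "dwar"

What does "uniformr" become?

Rule — delete the first 3 characters, then move the last character to the front.
Applying both steps to "uniformr": "formr", then "rform".

rform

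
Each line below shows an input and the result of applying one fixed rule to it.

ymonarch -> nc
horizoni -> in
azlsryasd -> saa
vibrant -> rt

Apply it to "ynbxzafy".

The rule is to move the first character to the end, then keep one character in every 3, starting at position 3 (positions 3rd, 6th, 9th, ...).
For "ynbxzafy" the result is "xf".

xf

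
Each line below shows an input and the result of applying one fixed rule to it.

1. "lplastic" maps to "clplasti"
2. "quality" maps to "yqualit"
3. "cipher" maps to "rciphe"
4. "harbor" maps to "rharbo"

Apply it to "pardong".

Rule — move the last character to the front.
Applying that to "pardong" gives "gpardon".

gpardon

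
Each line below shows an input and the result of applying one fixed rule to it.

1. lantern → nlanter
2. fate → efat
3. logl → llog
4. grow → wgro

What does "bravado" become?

obravad

The rule is to move the last character to the front.
Doing the same to "bravado": "obravad".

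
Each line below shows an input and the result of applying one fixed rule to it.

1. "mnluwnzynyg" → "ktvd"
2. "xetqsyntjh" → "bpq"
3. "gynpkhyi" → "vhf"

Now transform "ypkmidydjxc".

mfaz

Rule — keep one character in every 3, starting at position 2 (positions 2nd, 5th, 8th, ...), then shift every letter 3 places backward in the alphabet (wrapping around).
Working it through for "ypkmidydjxc": intermediate "pidc", final "mfaz".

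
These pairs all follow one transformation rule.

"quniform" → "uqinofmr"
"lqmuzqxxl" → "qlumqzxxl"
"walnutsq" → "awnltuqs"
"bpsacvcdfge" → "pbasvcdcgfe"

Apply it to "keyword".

The pattern: swap each adjacent pair of characters (1↔2, 3↔4, ...).
On "keyword" that produces "ekwyrod".

ekwyrod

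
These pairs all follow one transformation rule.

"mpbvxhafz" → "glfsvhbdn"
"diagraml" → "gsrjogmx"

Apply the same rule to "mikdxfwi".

What's happening: move the last 3 characters to the front (rotate right by 3), then shift every letter 6 places forward in the alphabet (wrapping around).
"mikdxfwi" → "fwimikdx" → "lcosoqjd".

lcosoqjd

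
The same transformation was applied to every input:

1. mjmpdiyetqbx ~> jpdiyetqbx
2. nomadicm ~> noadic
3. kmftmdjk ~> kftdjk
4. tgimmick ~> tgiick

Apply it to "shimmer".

In each case the input is transformed by: remove every "m".
So "shimmer" becomes "shier".

shier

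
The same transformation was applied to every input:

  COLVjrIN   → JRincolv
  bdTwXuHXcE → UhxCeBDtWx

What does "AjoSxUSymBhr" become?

sYMbHRaJOsXu

The pattern: swap the front and back halves of the string, then flip the case of every letter.
For "AjoSxUSymBhr", step one produces "SymBhrAjoSxU"; step two turns that into "sYMbHRaJOsXu".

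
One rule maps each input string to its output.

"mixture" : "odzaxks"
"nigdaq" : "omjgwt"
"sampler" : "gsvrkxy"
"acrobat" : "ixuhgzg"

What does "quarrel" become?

Each output is the input with this applied: move the first character to the end, then shift every letter 6 places forward in the alphabet (wrapping around).
For "quarrel", step one produces "uarrelq"; step two turns that into "agxxkrw".

agxxkrw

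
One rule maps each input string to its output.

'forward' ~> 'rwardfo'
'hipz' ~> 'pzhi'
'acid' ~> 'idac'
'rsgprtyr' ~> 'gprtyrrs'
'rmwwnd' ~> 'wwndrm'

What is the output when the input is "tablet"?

bletta

In each case the input is transformed by: move the first 2 characters to the end (rotate left by 2).
Doing the same to "tablet": "bletta".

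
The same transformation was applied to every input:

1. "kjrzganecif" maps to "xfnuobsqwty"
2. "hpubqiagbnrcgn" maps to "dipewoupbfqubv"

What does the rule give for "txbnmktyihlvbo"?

What's happening: move the first character to the end, then shift every letter 12 places backward in the alphabet (wrapping around).
Working it through for "txbnmktyihlvbo": intermediate "xbnmktyihlvbot", final "lpbayhmwvzjpch".

lpbayhmwvzjpch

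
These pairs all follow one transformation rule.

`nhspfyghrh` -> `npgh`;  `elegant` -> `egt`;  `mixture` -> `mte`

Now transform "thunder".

The pattern: keep one character in every 3, starting at position 1 (positions 1st, 4th, 7th, ...).
On "thunder" that produces "tnr".

tnr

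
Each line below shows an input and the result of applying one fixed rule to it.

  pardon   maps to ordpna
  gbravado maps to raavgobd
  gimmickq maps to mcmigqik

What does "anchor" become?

In each case the input is transformed by: take characters alternately from the front and the back (1st, last, 2nd, 2nd-last, ...), then swap the front and back halves of the string.
On "anchor": the first step gives "arnoch", and the second then gives "ocharn".

ocharn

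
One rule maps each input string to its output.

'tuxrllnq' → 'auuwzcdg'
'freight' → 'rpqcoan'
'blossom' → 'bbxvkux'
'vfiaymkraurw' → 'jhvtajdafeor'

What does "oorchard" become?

The rule is to shift every letter 9 places forward in the alphabet (wrapping around), then move the first 3 characters to the end (rotate left by 3).
On "oorchard" that produces "lqjamxxa".

lqjamxxa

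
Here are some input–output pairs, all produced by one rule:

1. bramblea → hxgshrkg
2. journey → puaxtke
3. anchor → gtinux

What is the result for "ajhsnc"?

gpnyti

Each output is the input with this applied: shift every letter 6 places forward in the alphabet (wrapping around).
"ajhsnc" → "gpnyti".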